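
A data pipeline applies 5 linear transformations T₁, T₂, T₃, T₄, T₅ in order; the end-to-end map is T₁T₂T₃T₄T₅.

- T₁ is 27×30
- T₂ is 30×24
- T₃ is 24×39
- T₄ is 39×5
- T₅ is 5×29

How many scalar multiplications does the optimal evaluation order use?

Adjacent pairs: T₁T₂ = 27·30·24 = 19440; T₂T₃ = 30·24·39 = 28080; T₃T₄ = 24·39·5 = 4680; T₄T₅ = 39·5·29 = 5655.
Length 3: T₁..T₃: k=1: 0+28080+27·30·39=59670; k=2: 19440+0+27·24·39=44712 → min 44712 | T₂..T₄: k=2: 0+4680+30·24·5=8280; k=3: 28080+0+30·39·5=33930 → min 8280 | T₃..T₅: k=3: 0+5655+24·39·29=32799; k=4: 4680+0+24·5·29=8160 → min 8160.
Length 4: T₁..T₄: k=1: 0+8280+27·30·5=12330; k=2: 19440+4680+27·24·5=27360; k=3: 44712+0+27·39·5=49977 → min 12330 | T₂..T₅: k=2: 0+8160+30·24·29=29040; k=3: 28080+5655+30·39·29=67665; k=4: 8280+0+30·5·29=12630 → min 12630.
Length 5: T₁..T₅: k=1: 0+12630+27·30·29=36120; k=2: 19440+8160+27·24·29=46392; k=3: 44712+5655+27·39·29=80904; k=4: 12330+0+27·5·29=16245 → min 16245.
Optimal order: ((T₁(T₂(T₃T₄)))T₅) with cost 16245.

16245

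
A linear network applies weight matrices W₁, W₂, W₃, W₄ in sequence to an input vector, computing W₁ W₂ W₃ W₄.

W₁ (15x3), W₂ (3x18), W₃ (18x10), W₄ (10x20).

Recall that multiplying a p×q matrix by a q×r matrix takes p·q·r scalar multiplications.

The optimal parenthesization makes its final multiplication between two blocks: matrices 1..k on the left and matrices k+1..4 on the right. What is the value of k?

Adjacent pairs: W₁W₂ = 15·3·18 = 810; W₂W₃ = 3·18·10 = 540; W₃W₄ = 18·10·20 = 3600.
Length 3: W₁..W₃: k=1: 0+540+15·3·10=990; k=2: 810+0+15·18·10=3510 → min 990 | W₂..W₄: k=2: 0+3600+3·18·20=4680; k=3: 540+0+3·10·20=1140 → min 1140.
Top-level splits: k=1: (W₁..W₁)·(W₂..W₄) → 0+1140+15·3·20 = 2040; k=2: (W₁..W₂)·(W₃..W₄) → 810+3600+15·18·20 = 9810; k=3: (W₁..W₃)·(W₄..W₄) → 990+0+15·10·20 = 3990.
Best split is after W₁, i.e. k = 1.

1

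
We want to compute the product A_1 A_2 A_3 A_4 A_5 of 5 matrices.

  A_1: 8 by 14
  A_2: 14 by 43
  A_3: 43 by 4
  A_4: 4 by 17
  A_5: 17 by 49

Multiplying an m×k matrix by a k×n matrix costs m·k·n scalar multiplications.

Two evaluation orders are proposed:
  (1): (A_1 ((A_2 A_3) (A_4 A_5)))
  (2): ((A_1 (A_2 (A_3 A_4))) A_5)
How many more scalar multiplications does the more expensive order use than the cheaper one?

7754

Order (1) = (A_1 ((A_2 A_3) (A_4 A_5))): (A_2 A_3): 14×43 by 43×4 → 14×4, cost 14·43·4 = 2408; (A_4 A_5): 4×17 by 17×49 → 4×49, cost 4·17·49 = 3332; ((A_2 A_3) (A_4 A_5)): 14×4 by 4×49 → 14×49, cost 14·4·49 = 2744; cumulative 8484; (A_1 ((A_2 A_3) (A_4 A_5))): 8×14 by 14×49 → 8×49, cost 8·14·49 = 5488; cumulative 13972. Total 13972.
Order (2) = ((A_1 (A_2 (A_3 A_4))) A_5): (A_3 A_4): 43×4 by 4×17 → 43×17, cost 43·4·17 = 2924; (A_2 (A_3 A_4)): 14×43 by 43×17 → 14×17, cost 14·43·17 = 10234; cumulative 13158; (A_1 (A_2 (A_3 A_4))): 8×14 by 14×17 → 8×17, cost 8·14·17 = 1904; cumulative 15062; ((A_1 (A_2 (A_3 A_4))) A_5): 8×17 by 17×49 → 8×49, cost 8·17·49 = 6664; cumulative 21726. Total 21726.
Difference: |13972 − 21726| = 7754.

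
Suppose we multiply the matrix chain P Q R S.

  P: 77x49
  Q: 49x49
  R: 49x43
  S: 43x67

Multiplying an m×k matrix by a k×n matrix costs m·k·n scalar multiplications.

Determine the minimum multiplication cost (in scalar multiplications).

Adjacent pairs: PQ = 77·49·49 = 184877; QR = 49·49·43 = 103243; RS = 49·43·67 = 141169.
Length 3: P..R: k=1: 0+103243+77·49·43=265482; k=2: 184877+0+77·49·43=347116 → min 265482 | Q..S: k=2: 0+141169+49·49·67=302036; k=3: 103243+0+49·43·67=244412 → min 244412.
Length 4: P..S: k=1: 0+244412+77·49·67=497203; k=2: 184877+141169+77·49·67=578837; k=3: 265482+0+77·43·67=487319 → min 487319.
Optimal order: ((P (Q R)) S) with cost 487319.

487319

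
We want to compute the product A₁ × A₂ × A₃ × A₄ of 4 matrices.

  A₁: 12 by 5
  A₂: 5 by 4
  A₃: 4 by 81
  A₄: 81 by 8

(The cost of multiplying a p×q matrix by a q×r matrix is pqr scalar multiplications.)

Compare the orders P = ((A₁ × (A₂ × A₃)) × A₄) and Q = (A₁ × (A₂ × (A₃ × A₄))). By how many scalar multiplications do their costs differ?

Order P = ((A₁ × (A₂ × A₃)) × A₄): (A₂ × A₃): 5×4 by 4×81 → 5×81, cost 5·4·81 = 1620; (A₁ × (A₂ × A₃)): 12×5 by 5×81 → 12×81, cost 12·5·81 = 4860; cumulative 6480; ((A₁ × (A₂ × A₃)) × A₄): 12×81 by 81×8 → 12×8, cost 12·81·8 = 7776; cumulative 14256. Total 14256.
Order Q = (A₁ × (A₂ × (A₃ × A₄))): (A₃ × A₄): 4×81 by 81×8 → 4×8, cost 4·81·8 = 2592; (A₂ × (A₃ × A₄)): 5×4 by 4×8 → 5×8, cost 5·4·8 = 160; cumulative 2752; (A₁ × (A₂ × (A₃ × A₄))): 12×5 by 5×8 → 12×8, cost 12·5·8 = 480; cumulative 3232. Total 3232.
Difference: |14256 − 3232| = 11024.

11024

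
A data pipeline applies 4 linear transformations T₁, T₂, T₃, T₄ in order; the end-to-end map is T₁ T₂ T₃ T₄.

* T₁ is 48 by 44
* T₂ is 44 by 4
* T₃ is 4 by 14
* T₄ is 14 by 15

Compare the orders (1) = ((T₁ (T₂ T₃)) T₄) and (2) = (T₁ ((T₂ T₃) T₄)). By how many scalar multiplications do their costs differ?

1272

Order (1) = ((T₁ (T₂ T₃)) T₄): (T₂ T₃): 44×4 by 4×14 → 44×14, cost 44·4·14 = 2464; (T₁ (T₂ T₃)): 48×44 by 44×14 → 48×14, cost 48·44·14 = 29568; cumulative 32032; ((T₁ (T₂ T₃)) T₄): 48×14 by 14×15 → 48×15, cost 48·14·15 = 10080; cumulative 42112. Total 42112.
Order (2) = (T₁ ((T₂ T₃) T₄)): (T₂ T₃): 44×4 by 4×14 → 44×14, cost 44·4·14 = 2464; ((T₂ T₃) T₄): 44×14 by 14×15 → 44×15, cost 44·14·15 = 9240; cumulative 11704; (T₁ ((T₂ T₃) T₄)): 48×44 by 44×15 → 48×15, cost 48·44·15 = 31680; cumulative 43384. Total 43384.
Difference: |42112 − 43384| = 1272.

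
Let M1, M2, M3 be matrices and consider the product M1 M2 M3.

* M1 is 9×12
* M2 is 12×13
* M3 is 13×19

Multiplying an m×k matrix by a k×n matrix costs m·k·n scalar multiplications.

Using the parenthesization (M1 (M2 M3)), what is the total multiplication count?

5016

(M2 M3): 12×13 by 13×19 → 12×19, cost 12·13·19 = 2964
(M1 (M2 M3)): 9×12 by 12×19 → 9×19, cost 9·12·19 = 2052; cumulative 5016
Total: 5016 scalar multiplications.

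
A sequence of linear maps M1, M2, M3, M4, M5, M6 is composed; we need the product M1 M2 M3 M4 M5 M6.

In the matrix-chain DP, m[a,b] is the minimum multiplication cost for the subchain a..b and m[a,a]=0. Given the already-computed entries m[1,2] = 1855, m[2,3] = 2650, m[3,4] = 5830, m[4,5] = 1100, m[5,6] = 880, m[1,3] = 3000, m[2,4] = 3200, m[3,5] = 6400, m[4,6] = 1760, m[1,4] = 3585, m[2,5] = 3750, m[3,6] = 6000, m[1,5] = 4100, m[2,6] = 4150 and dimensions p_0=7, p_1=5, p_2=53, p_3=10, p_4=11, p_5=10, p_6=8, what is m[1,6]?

4430

m[1,6] = min over k∈[1,5] of m[1,k]+m[k+1,6]+p_{0}·p_k·p_{6}.
k=1: 0 + 4150 + 7·5·8 = 4430; k=2: 1855 + 6000 + 7·53·8 = 10823; k=3: 3000 + 1760 + 7·10·8 = 5320; k=4: 3585 + 880 + 7·11·8 = 5081; k=5: 4100 + 0 + 7·10·8 = 4660.
Minimum: 4430 at k=1.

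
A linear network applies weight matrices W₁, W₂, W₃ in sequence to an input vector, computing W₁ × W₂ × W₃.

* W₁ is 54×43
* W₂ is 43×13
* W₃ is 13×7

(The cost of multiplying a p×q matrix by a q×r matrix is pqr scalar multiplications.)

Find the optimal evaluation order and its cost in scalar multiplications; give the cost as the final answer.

20167

(W₁ × (W₂ × W₃)): cost 20167.
((W₁ × W₂) × W₃): cost 35100.
Optimal: (W₁ × (W₂ × W₃)) with cost 20167.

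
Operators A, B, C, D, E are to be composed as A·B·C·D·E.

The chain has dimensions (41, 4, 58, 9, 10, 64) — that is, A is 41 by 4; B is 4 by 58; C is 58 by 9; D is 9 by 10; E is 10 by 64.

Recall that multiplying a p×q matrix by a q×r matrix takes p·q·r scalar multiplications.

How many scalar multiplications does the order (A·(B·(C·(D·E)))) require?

64512

(D·E): 9×10 by 10×64 → 9×64, cost 9·10·64 = 5760
(C·(D·E)): 58×9 by 9×64 → 58×64, cost 58·9·64 = 33408; cumulative 39168
(B·(C·(D·E))): 4×58 by 58×64 → 4×64, cost 4·58·64 = 14848; cumulative 54016
(A·(B·(C·(D·E)))): 41×4 by 4×64 → 41×64, cost 41·4·64 = 10496; cumulative 64512
Total: 64512 scalar multiplications.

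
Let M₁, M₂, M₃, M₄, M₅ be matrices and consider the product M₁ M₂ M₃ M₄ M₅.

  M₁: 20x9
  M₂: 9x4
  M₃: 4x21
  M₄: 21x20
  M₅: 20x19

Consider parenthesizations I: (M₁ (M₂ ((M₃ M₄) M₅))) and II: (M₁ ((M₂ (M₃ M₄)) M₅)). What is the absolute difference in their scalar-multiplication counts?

Order I = (M₁ (M₂ ((M₃ M₄) M₅))): (M₃ M₄): 4×21 by 21×20 → 4×20, cost 4·21·20 = 1680; ((M₃ M₄) M₅): 4×20 by 20×19 → 4×19, cost 4·20·19 = 1520; cumulative 3200; (M₂ ((M₃ M₄) M₅)): 9×4 by 4×19 → 9×19, cost 9·4·19 = 684; cumulative 3884; (M₁ (M₂ ((M₃ M₄) M₅))): 20×9 by 9×19 → 20×19, cost 20·9·19 = 3420; cumulative 7304. Total 7304.
Order II = (M₁ ((M₂ (M₃ M₄)) M₅)): (M₃ M₄): 4×21 by 21×20 → 4×20, cost 4·21·20 = 1680; (M₂ (M₃ M₄)): 9×4 by 4×20 → 9×20, cost 9·4·20 = 720; cumulative 2400; ((M₂ (M₃ M₄)) M₅): 9×20 by 20×19 → 9×19, cost 9·20·19 = 3420; cumulative 5820; (M₁ ((M₂ (M₃ M₄)) M₅)): 20×9 by 9×19 → 20×19, cost 20·9·19 = 3420; cumulative 9240. Total 9240.
Difference: |7304 − 9240| = 1936.

1936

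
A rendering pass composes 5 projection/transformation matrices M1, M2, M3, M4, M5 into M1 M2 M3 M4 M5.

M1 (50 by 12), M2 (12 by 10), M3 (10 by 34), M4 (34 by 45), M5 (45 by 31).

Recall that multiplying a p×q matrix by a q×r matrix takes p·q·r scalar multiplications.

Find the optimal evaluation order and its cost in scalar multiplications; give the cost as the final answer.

50750

Adjacent pairs: M1M2 = 50·12·10 = 6000; M2M3 = 12·10·34 = 4080; M3M4 = 10·34·45 = 15300; M4M5 = 34·45·31 = 47430.
Length 3: M1..M3: k=1: 0+4080+50·12·34=24480; k=2: 6000+0+50·10·34=23000 → min 23000 | M2..M4: k=2: 0+15300+12·10·45=20700; k=3: 4080+0+12·34·45=22440 → min 20700 | M3..M5: k=3: 0+47430+10·34·31=57970; k=4: 15300+0+10·45·31=29250 → min 29250.
Length 4: M1..M4: k=1: 0+20700+50·12·45=47700; k=2: 6000+15300+50·10·45=43800; k=3: 23000+0+50·34·45=99500 → min 43800 | M2..M5: k=2: 0+29250+12·10·31=32970; k=3: 4080+47430+12·34·31=64158; k=4: 20700+0+12·45·31=37440 → min 32970.
Length 5: M1..M5: k=1: 0+32970+50·12·31=51570; k=2: 6000+29250+50·10·31=50750; k=3: 23000+47430+50·34·31=123130; k=4: 43800+0+50·45·31=113550 → min 50750.
Optimal parenthesization: ((M1 M2) ((M3 M4) M5)) with cost 50750.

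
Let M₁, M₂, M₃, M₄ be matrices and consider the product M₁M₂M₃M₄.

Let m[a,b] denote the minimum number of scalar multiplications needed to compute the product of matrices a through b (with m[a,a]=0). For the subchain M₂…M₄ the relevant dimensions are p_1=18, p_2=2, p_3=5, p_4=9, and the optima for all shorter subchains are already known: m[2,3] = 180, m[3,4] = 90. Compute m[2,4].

414

m[2,4] = min over k∈[2,3] of m[2,k]+m[k+1,4]+p_{1}·p_k·p_{4}.
k=2: 0 + 90 + 18·2·9 = 414; k=3: 180 + 0 + 18·5·9 = 990.
Minimum: 414 at k=2.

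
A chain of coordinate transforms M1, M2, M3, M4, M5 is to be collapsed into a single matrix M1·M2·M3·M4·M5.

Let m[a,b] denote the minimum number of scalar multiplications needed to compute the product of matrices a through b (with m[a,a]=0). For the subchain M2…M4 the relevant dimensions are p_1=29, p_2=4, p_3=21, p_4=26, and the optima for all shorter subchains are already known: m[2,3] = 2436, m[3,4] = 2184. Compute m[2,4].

m[2,4] = min over k∈[2,3] of m[2,k]+m[k+1,4]+p_{1}·p_k·p_{4}.
k=2: 0 + 2184 + 29·4·26 = 5200; k=3: 2436 + 0 + 29·21·26 = 18270.
Minimum: 5200 at k=2.

5200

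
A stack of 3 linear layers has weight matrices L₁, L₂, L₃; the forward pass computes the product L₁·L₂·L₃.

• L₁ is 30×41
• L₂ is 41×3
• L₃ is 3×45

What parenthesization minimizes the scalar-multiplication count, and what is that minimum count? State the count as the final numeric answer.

(L₁·(L₂·L₃)): cost 60885.
((L₁·L₂)·L₃): cost 7740.
Optimal: ((L₁·L₂)·L₃) with cost 7740.

7740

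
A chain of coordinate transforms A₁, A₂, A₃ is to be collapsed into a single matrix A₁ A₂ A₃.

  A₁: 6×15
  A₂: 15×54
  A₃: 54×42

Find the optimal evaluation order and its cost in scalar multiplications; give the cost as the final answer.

18468

(A₁ (A₂ A₃)): cost 37800.
((A₁ A₂) A₃): cost 18468.
Optimal: ((A₁ A₂) A₃) with cost 18468.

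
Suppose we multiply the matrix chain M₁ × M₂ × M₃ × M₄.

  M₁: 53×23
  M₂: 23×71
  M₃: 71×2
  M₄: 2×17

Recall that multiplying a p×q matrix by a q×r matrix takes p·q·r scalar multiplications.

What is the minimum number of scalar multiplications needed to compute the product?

Adjacent pairs: M₁M₂ = 53·23·71 = 86549; M₂M₃ = 23·71·2 = 3266; M₃M₄ = 71·2·17 = 2414.
Length 3: M₁..M₃: k=1: 0+3266+53·23·2=5704; k=2: 86549+0+53·71·2=94075 → min 5704 | M₂..M₄: k=2: 0+2414+23·71·17=30175; k=3: 3266+0+23·2·17=4048 → min 4048.
Length 4: M₁..M₄: k=1: 0+4048+53·23·17=24771; k=2: 86549+2414+53·71·17=152934; k=3: 5704+0+53·2·17=7506 → min 7506.
Optimal order: ((M₁ × (M₂ × M₃)) × M₄) with cost 7506.

7506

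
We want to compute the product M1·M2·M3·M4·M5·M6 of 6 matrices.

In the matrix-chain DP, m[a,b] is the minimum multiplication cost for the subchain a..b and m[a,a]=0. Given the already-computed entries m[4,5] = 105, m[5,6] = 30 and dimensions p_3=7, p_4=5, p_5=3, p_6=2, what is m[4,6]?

100

m[4,6] = min over k∈[4,5] of m[4,k]+m[k+1,6]+p_{3}·p_k·p_{6}.
k=4: 0 + 30 + 7·5·2 = 100; k=5: 105 + 0 + 7·3·2 = 147.
Minimum: 100 at k=4.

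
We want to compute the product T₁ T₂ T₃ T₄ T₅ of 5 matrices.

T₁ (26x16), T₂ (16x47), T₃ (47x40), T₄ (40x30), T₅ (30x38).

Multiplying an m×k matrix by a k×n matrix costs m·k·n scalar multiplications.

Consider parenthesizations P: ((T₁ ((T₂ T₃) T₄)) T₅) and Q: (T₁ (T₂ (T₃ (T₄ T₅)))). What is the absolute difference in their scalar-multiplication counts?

Order P = ((T₁ ((T₂ T₃) T₄)) T₅): (T₂ T₃): 16×47 by 47×40 → 16×40, cost 16·47·40 = 30080; ((T₂ T₃) T₄): 16×40 by 40×30 → 16×30, cost 16·40·30 = 19200; cumulative 49280; (T₁ ((T₂ T₃) T₄)): 26×16 by 16×30 → 26×30, cost 26·16·30 = 12480; cumulative 61760; ((T₁ ((T₂ T₃) T₄)) T₅): 26×30 by 30×38 → 26×38, cost 26·30·38 = 29640; cumulative 91400. Total 91400.
Order Q = (T₁ (T₂ (T₃ (T₄ T₅)))): (T₄ T₅): 40×30 by 30×38 → 40×38, cost 40·30·38 = 45600; (T₃ (T₄ T₅)): 47×40 by 40×38 → 47×38, cost 47·40·38 = 71440; cumulative 117040; (T₂ (T₃ (T₄ T₅))): 16×47 by 47×38 → 16×38, cost 16·47·38 = 28576; cumulative 145616; (T₁ (T₂ (T₃ (T₄ T₅)))): 26×16 by 16×38 → 26×38, cost 26·16·38 = 15808; cumulative 161424. Total 161424.
Difference: |91400 − 161424| = 70024.

70024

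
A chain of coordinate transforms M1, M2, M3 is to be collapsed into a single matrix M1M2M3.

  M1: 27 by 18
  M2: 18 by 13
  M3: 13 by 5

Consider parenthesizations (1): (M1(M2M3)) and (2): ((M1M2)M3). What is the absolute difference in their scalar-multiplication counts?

4473

Order (1) = (M1(M2M3)): (M2M3): 18×13 by 13×5 → 18×5, cost 18·13·5 = 1170; (M1(M2M3)): 27×18 by 18×5 → 27×5, cost 27·18·5 = 2430; cumulative 3600. Total 3600.
Order (2) = ((M1M2)M3): (M1M2): 27×18 by 18×13 → 27×13, cost 27·18·13 = 6318; ((M1M2)M3): 27×13 by 13×5 → 27×5, cost 27·13·5 = 1755; cumulative 8073. Total 8073.
Difference: |3600 − 8073| = 4473.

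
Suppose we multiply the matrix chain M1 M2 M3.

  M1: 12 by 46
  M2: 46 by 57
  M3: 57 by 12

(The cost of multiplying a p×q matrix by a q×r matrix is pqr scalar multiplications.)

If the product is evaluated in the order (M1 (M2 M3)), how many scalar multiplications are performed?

(M2 M3): 46×57 by 57×12 → 46×12, cost 46·57·12 = 31464
(M1 (M2 M3)): 12×46 by 46×12 → 12×12, cost 12·46·12 = 6624; cumulative 38088
Total: 38088 scalar multiplications.

38088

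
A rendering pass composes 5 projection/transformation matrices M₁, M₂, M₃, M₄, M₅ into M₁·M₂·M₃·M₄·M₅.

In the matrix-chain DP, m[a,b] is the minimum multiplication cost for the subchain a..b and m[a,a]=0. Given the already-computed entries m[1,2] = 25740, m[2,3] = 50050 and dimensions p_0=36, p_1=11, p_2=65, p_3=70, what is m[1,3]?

77770

m[1,3] = min over k∈[1,2] of m[1,k]+m[k+1,3]+p_{0}·p_k·p_{3}.
k=1: 0 + 50050 + 36·11·70 = 77770; k=2: 25740 + 0 + 36·65·70 = 189540.
Minimum: 77770 at k=1.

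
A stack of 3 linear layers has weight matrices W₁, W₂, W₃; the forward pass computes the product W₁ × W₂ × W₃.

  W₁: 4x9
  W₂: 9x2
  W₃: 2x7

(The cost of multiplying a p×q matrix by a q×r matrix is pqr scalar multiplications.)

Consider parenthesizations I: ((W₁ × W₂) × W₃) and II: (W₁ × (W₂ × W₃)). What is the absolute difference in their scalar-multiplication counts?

250

Order I = ((W₁ × W₂) × W₃): (W₁ × W₂): 4×9 by 9×2 → 4×2, cost 4·9·2 = 72; ((W₁ × W₂) × W₃): 4×2 by 2×7 → 4×7, cost 4·2·7 = 56; cumulative 128. Total 128.
Order II = (W₁ × (W₂ × W₃)): (W₂ × W₃): 9×2 by 2×7 → 9×7, cost 9·2·7 = 126; (W₁ × (W₂ × W₃)): 4×9 by 9×7 → 4×7, cost 4·9·7 = 252; cumulative 378. Total 378.
Difference: |128 − 378| = 250.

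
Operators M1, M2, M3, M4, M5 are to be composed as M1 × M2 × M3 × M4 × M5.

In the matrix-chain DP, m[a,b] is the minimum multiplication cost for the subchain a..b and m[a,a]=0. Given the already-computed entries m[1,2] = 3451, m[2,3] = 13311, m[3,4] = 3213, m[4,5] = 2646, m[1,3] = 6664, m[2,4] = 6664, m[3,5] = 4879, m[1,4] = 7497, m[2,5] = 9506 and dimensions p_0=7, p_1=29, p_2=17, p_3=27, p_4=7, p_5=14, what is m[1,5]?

m[1,5] = min over k∈[1,4] of m[1,k]+m[k+1,5]+p_{0}·p_k·p_{5}.
k=1: 0 + 9506 + 7·29·14 = 12348; k=2: 3451 + 4879 + 7·17·14 = 9996; k=3: 6664 + 2646 + 7·27·14 = 11956; k=4: 7497 + 0 + 7·7·14 = 8183.
Minimum: 8183 at k=4.

8183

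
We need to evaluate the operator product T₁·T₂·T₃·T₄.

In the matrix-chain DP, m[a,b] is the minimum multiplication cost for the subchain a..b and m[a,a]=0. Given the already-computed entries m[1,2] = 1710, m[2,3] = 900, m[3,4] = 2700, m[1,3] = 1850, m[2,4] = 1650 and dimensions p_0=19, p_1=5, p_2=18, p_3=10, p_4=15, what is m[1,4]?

m[1,4] = min over k∈[1,3] of m[1,k]+m[k+1,4]+p_{0}·p_k·p_{4}.
k=1: 0 + 1650 + 19·5·15 = 3075; k=2: 1710 + 2700 + 19·18·15 = 9540; k=3: 1850 + 0 + 19·10·15 = 4700.
Minimum: 3075 at k=1.

3075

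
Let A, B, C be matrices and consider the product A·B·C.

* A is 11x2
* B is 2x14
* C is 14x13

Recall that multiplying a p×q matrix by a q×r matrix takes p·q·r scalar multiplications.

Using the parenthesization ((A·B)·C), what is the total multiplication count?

(A·B): 11×2 by 2×14 → 11×14, cost 11·2·14 = 308
((A·B)·C): 11×14 by 14×13 → 11×13, cost 11·14·13 = 2002; cumulative 2310
Total: 2310 scalar multiplications.

2310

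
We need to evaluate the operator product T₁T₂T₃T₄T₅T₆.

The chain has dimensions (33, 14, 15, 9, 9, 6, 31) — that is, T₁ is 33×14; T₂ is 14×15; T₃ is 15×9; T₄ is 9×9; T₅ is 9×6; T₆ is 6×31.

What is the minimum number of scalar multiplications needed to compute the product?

11466

Adjacent pairs: T₁T₂ = 33·14·15 = 6930; T₂T₃ = 14·15·9 = 1890; T₃T₄ = 15·9·9 = 1215; T₄T₅ = 9·9·6 = 486; T₅T₆ = 9·6·31 = 1674.
Length 3: T₁..T₃: k=1: 0+1890+33·14·9=6048; k=2: 6930+0+33·15·9=11385 → min 6048 | T₂..T₄: k=2: 0+1215+14·15·9=3105; k=3: 1890+0+14·9·9=3024 → min 3024 | T₃..T₅: k=3: 0+486+15·9·6=1296; k=4: 1215+0+15·9·6=2025 → min 1296 | T₄..T₆: k=4: 0+1674+9·9·31=4185; k=5: 486+0+9·6·31=2160 → min 2160.
Length 4: T₁..T₄: k=1: 0+3024+33·14·9=7182; k=2: 6930+1215+33·15·9=12600; k=3: 6048+0+33·9·9=8721 → min 7182 | T₂..T₅: k=2: 0+1296+14·15·6=2556; k=3: 1890+486+14·9·6=3132; k=4: 3024+0+14·9·6=3780 → min 2556 | T₃..T₆: k=3: 0+2160+15·9·31=6345; k=4: 1215+1674+15·9·31=7074; k=5: 1296+0+15·6·31=4086 → min 4086.
Length 5: T₁..T₅: k=1: 0+2556+33·14·6=5328; k=2: 6930+1296+33·15·6=11196; k=3: 6048+486+33·9·6=8316; k=4: 7182+0+33·9·6=8964 → min 5328 | T₂..T₆: k=2: 0+4086+14·15·31=10596; k=3: 1890+2160+14·9·31=7956; k=4: 3024+1674+14·9·31=8604; k=5: 2556+0+14·6·31=5160 → min 5160.
Length 6: T₁..T₆: k=1: 0+5160+33·14·31=19482; k=2: 6930+4086+33·15·31=26361; k=3: 6048+2160+33·9·31=17415; k=4: 7182+1674+33·9·31=18063; k=5: 5328+0+33·6·31=11466 → min 11466.
Optimal order: ((T₁(T₂(T₃(T₄T₅))))T₆) with cost 11466.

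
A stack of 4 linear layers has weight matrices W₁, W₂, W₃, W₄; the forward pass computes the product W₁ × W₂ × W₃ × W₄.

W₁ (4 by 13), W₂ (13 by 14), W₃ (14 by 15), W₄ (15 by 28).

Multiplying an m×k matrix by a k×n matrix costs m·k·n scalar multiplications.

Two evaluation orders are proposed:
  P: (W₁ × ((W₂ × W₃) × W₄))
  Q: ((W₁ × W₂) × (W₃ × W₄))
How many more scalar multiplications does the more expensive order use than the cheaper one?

1470

Order P = (W₁ × ((W₂ × W₃) × W₄)): (W₂ × W₃): 13×14 by 14×15 → 13×15, cost 13·14·15 = 2730; ((W₂ × W₃) × W₄): 13×15 by 15×28 → 13×28, cost 13·15·28 = 5460; cumulative 8190; (W₁ × ((W₂ × W₃) × W₄)): 4×13 by 13×28 → 4×28, cost 4·13·28 = 1456; cumulative 9646. Total 9646.
Order Q = ((W₁ × W₂) × (W₃ × W₄)): (W₁ × W₂): 4×13 by 13×14 → 4×14, cost 4·13·14 = 728; (W₃ × W₄): 14×15 by 15×28 → 14×28, cost 14·15·28 = 5880; ((W₁ × W₂) × (W₃ × W₄)): 4×14 by 14×28 → 4×28, cost 4·14·28 = 1568; cumulative 8176. Total 8176.
Difference: |9646 − 8176| = 1470.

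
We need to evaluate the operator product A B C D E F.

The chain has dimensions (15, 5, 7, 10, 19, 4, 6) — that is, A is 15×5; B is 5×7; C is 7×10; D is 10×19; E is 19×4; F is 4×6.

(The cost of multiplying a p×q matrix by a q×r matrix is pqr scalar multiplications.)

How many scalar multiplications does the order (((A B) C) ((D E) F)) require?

(A B): 15×5 by 5×7 → 15×7, cost 15·5·7 = 525
((A B) C): 15×7 by 7×10 → 15×10, cost 15·7·10 = 1050; cumulative 1575
(D E): 10×19 by 19×4 → 10×4, cost 10·19·4 = 760
((D E) F): 10×4 by 4×6 → 10×6, cost 10·4·6 = 240; cumulative 1000
(((A B) C) ((D E) F)): 15×10 by 10×6 → 15×6, cost 15·10·6 = 900; cumulative 3475
Total: 3475 scalar multiplications.

3475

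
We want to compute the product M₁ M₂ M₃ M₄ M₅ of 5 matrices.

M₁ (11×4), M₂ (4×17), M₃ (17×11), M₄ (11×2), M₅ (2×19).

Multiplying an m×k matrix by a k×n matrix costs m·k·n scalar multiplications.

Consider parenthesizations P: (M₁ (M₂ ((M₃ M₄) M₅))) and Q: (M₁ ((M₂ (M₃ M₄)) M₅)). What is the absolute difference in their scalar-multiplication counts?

1650

Order P = (M₁ (M₂ ((M₃ M₄) M₅))): (M₃ M₄): 17×11 by 11×2 → 17×2, cost 17·11·2 = 374; ((M₃ M₄) M₅): 17×2 by 2×19 → 17×19, cost 17·2·19 = 646; cumulative 1020; (M₂ ((M₃ M₄) M₅)): 4×17 by 17×19 → 4×19, cost 4·17·19 = 1292; cumulative 2312; (M₁ (M₂ ((M₃ M₄) M₅))): 11×4 by 4×19 → 11×19, cost 11·4·19 = 836; cumulative 3148. Total 3148.
Order Q = (M₁ ((M₂ (M₃ M₄)) M₅)): (M₃ M₄): 17×11 by 11×2 → 17×2, cost 17·11·2 = 374; (M₂ (M₃ M₄)): 4×17 by 17×2 → 4×2, cost 4·17·2 = 136; cumulative 510; ((M₂ (M₃ M₄)) M₅): 4×2 by 2×19 → 4×19, cost 4·2·19 = 152; cumulative 662; (M₁ ((M₂ (M₃ M₄)) M₅)): 11×4 by 4×19 → 11×19, cost 11·4·19 = 836; cumulative 1498. Total 1498.
Difference: |3148 − 1498| = 1650.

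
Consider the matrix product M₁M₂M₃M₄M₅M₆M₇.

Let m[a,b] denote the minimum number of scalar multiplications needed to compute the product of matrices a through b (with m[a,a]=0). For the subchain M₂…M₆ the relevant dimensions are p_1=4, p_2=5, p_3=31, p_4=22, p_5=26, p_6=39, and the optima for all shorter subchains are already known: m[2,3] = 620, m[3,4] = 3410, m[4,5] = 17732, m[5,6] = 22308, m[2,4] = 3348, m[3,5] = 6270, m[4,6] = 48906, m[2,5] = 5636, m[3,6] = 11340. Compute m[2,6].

9692

m[2,6] = min over k∈[2,5] of m[2,k]+m[k+1,6]+p_{1}·p_k·p_{6}.
k=2: 0 + 11340 + 4·5·39 = 12120; k=3: 620 + 48906 + 4·31·39 = 54362; k=4: 3348 + 22308 + 4·22·39 = 29088; k=5: 5636 + 0 + 4·26·39 = 9692.
Minimum: 9692 at k=5.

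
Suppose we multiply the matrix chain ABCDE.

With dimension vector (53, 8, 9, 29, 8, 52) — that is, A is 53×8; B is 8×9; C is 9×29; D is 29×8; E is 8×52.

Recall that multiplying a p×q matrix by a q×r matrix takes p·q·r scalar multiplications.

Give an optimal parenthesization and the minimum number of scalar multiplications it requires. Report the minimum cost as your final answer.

28040

Adjacent pairs: AB = 53·8·9 = 3816; BC = 8·9·29 = 2088; CD = 9·29·8 = 2088; DE = 29·8·52 = 12064.
Length 3: A..C: k=1: 0+2088+53·8·29=14384; k=2: 3816+0+53·9·29=17649 → min 14384 | B..D: k=2: 0+2088+8·9·8=2664; k=3: 2088+0+8·29·8=3944 → min 2664 | C..E: k=3: 0+12064+9·29·52=25636; k=4: 2088+0+9·8·52=5832 → min 5832.
Length 4: A..D: k=1: 0+2664+53·8·8=6056; k=2: 3816+2088+53·9·8=9720; k=3: 14384+0+53·29·8=26680 → min 6056 | B..E: k=2: 0+5832+8·9·52=9576; k=3: 2088+12064+8·29·52=26216; k=4: 2664+0+8·8·52=5992 → min 5992.
Length 5: A..E: k=1: 0+5992+53·8·52=28040; k=2: 3816+5832+53·9·52=34452; k=3: 14384+12064+53·29·52=106372; k=4: 6056+0+53·8·52=28104 → min 28040.
Optimal parenthesization: (A((B(CD))E)) with cost 28040.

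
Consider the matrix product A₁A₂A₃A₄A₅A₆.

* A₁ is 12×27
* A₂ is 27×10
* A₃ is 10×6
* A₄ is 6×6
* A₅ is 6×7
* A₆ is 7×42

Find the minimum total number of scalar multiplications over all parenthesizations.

Adjacent pairs: A₁A₂ = 12·27·10 = 3240; A₂A₃ = 27·10·6 = 1620; A₃A₄ = 10·6·6 = 360; A₄A₅ = 6·6·7 = 252; A₅A₆ = 6·7·42 = 1764.
Length 3: A₁..A₃: k=1: 0+1620+12·27·6=3564; k=2: 3240+0+12·10·6=3960 → min 3564 | A₂..A₄: k=2: 0+360+27·10·6=1980; k=3: 1620+0+27·6·6=2592 → min 1980 | A₃..A₅: k=3: 0+252+10·6·7=672; k=4: 360+0+10·6·7=780 → min 672 | A₄..A₆: k=4: 0+1764+6·6·42=3276; k=5: 252+0+6·7·42=2016 → min 2016.
Length 4: A₁..A₄: k=1: 0+1980+12·27·6=3924; k=2: 3240+360+12·10·6=4320; k=3: 3564+0+12·6·6=3996 → min 3924 | A₂..A₅: k=2: 0+672+27·10·7=2562; k=3: 1620+252+27·6·7=3006; k=4: 1980+0+27·6·7=3114 → min 2562 | A₃..A₆: k=3: 0+2016+10·6·42=4536; k=4: 360+1764+10·6·42=4644; k=5: 672+0+10·7·42=3612 → min 3612.
Length 5: A₁..A₅: k=1: 0+2562+12·27·7=4830; k=2: 3240+672+12·10·7=4752; k=3: 3564+252+12·6·7=4320; k=4: 3924+0+12·6·7=4428 → min 4320 | A₂..A₆: k=2: 0+3612+27·10·42=14952; k=3: 1620+2016+27·6·42=10440; k=4: 1980+1764+27·6·42=10548; k=5: 2562+0+27·7·42=10500 → min 10440.
Length 6: A₁..A₆: k=1: 0+10440+12·27·42=24048; k=2: 3240+3612+12·10·42=11892; k=3: 3564+2016+12·6·42=8604; k=4: 3924+1764+12·6·42=8712; k=5: 4320+0+12·7·42=7848 → min 7848.
Optimal order: (((A₁(A₂A₃))(A₄A₅))A₆) with cost 7848.

7848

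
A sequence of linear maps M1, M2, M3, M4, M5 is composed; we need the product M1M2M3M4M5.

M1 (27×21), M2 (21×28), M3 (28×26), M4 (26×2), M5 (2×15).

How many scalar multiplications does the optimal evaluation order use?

4576

Adjacent pairs: M1M2 = 27·21·28 = 15876; M2M3 = 21·28·26 = 15288; M3M4 = 28·26·2 = 1456; M4M5 = 26·2·15 = 780.
Length 3: M1..M3: k=1: 0+15288+27·21·26=30030; k=2: 15876+0+27·28·26=35532 → min 30030 | M2..M4: k=2: 0+1456+21·28·2=2632; k=3: 15288+0+21·26·2=16380 → min 2632 | M3..M5: k=3: 0+780+28·26·15=11700; k=4: 1456+0+28·2·15=2296 → min 2296.
Length 4: M1..M4: k=1: 0+2632+27·21·2=3766; k=2: 15876+1456+27·28·2=18844; k=3: 30030+0+27·26·2=31434 → min 3766 | M2..M5: k=2: 0+2296+21·28·15=11116; k=3: 15288+780+21·26·15=24258; k=4: 2632+0+21·2·15=3262 → min 3262.
Length 5: M1..M5: k=1: 0+3262+27·21·15=11767; k=2: 15876+2296+27·28·15=29512; k=3: 30030+780+27·26·15=41340; k=4: 3766+0+27·2·15=4576 → min 4576.
Optimal order: ((M1(M2(M3M4)))M5) with cost 4576.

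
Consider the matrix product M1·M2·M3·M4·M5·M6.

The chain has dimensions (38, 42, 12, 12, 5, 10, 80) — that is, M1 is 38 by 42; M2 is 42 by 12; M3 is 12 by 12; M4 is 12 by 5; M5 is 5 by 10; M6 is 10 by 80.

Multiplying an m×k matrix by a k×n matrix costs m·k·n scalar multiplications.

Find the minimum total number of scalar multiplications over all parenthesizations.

30420

Adjacent pairs: M1M2 = 38·42·12 = 19152; M2M3 = 42·12·12 = 6048; M3M4 = 12·12·5 = 720; M4M5 = 12·5·10 = 600; M5M6 = 5·10·80 = 4000.
Length 3: M1..M3: k=1: 0+6048+38·42·12=25200; k=2: 19152+0+38·12·12=24624 → min 24624 | M2..M4: k=2: 0+720+42·12·5=3240; k=3: 6048+0+42·12·5=8568 → min 3240 | M3..M5: k=3: 0+600+12·12·10=2040; k=4: 720+0+12·5·10=1320 → min 1320 | M4..M6: k=4: 0+4000+12·5·80=8800; k=5: 600+0+12·10·80=10200 → min 8800.
Length 4: M1..M4: k=1: 0+3240+38·42·5=11220; k=2: 19152+720+38·12·5=22152; k=3: 24624+0+38·12·5=26904 → min 11220 | M2..M5: k=2: 0+1320+42·12·10=6360; k=3: 6048+600+42·12·10=11688; k=4: 3240+0+42·5·10=5340 → min 5340 | M3..M6: k=3: 0+8800+12·12·80=20320; k=4: 720+4000+12·5·80=9520; k=5: 1320+0+12·10·80=10920 → min 9520.
Length 5: M1..M5: k=1: 0+5340+38·42·10=21300; k=2: 19152+1320+38·12·10=25032; k=3: 24624+600+38·12·10=29784; k=4: 11220+0+38·5·10=13120 → min 13120 | M2..M6: k=2: 0+9520+42·12·80=49840; k=3: 6048+8800+42·12·80=55168; k=4: 3240+4000+42·5·80=24040; k=5: 5340+0+42·10·80=38940 → min 24040.
Length 6: M1..M6: k=1: 0+24040+38·42·80=151720; k=2: 19152+9520+38·12·80=65152; k=3: 24624+8800+38·12·80=69904; k=4: 11220+4000+38·5·80=30420; k=5: 13120+0+38·10·80=43520 → min 30420.
Optimal order: ((M1·(M2·(M3·M4)))·(M5·M6)) with cost 30420.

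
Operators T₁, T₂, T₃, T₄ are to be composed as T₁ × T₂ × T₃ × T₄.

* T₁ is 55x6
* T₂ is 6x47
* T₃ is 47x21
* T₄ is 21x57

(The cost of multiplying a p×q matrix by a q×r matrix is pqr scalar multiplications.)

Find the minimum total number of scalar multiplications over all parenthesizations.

Adjacent pairs: T₁T₂ = 55·6·47 = 15510; T₂T₃ = 6·47·21 = 5922; T₃T₄ = 47·21·57 = 56259.
Length 3: T₁..T₃: k=1: 0+5922+55·6·21=12852; k=2: 15510+0+55·47·21=69795 → min 12852 | T₂..T₄: k=2: 0+56259+6·47·57=72333; k=3: 5922+0+6·21·57=13104 → min 13104.
Length 4: T₁..T₄: k=1: 0+13104+55·6·57=31914; k=2: 15510+56259+55·47·57=219114; k=3: 12852+0+55·21·57=78687 → min 31914.
Optimal order: (T₁ × ((T₂ × T₃) × T₄)) with cost 31914.

31914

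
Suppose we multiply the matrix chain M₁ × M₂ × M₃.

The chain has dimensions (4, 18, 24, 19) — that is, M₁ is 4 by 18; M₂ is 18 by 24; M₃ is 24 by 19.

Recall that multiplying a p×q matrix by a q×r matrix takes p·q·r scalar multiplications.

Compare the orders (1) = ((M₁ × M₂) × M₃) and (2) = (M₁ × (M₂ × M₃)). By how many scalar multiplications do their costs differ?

6024

Order (1) = ((M₁ × M₂) × M₃): (M₁ × M₂): 4×18 by 18×24 → 4×24, cost 4·18·24 = 1728; ((M₁ × M₂) × M₃): 4×24 by 24×19 → 4×19, cost 4·24·19 = 1824; cumulative 3552. Total 3552.
Order (2) = (M₁ × (M₂ × M₃)): (M₂ × M₃): 18×24 by 24×19 → 18×19, cost 18·24·19 = 8208; (M₁ × (M₂ × M₃)): 4×18 by 18×19 → 4×19, cost 4·18·19 = 1368; cumulative 9576. Total 9576.
Difference: |3552 − 9576| = 6024.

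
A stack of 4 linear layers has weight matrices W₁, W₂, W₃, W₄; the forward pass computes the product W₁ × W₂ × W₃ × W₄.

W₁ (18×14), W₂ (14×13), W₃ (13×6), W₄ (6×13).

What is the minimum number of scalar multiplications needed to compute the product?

Adjacent pairs: W₁W₂ = 18·14·13 = 3276; W₂W₃ = 14·13·6 = 1092; W₃W₄ = 13·6·13 = 1014.
Length 3: W₁..W₃: k=1: 0+1092+18·14·6=2604; k=2: 3276+0+18·13·6=4680 → min 2604 | W₂..W₄: k=2: 0+1014+14·13·13=3380; k=3: 1092+0+14·6·13=2184 → min 2184.
Length 4: W₁..W₄: k=1: 0+2184+18·14·13=5460; k=2: 3276+1014+18·13·13=7332; k=3: 2604+0+18·6·13=4008 → min 4008.
Optimal order: ((W₁ × (W₂ × W₃)) × W₄) with cost 4008.

4008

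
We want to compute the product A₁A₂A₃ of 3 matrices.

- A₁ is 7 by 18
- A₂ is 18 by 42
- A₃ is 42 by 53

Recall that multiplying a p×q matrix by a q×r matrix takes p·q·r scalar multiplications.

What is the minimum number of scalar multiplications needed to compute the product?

20874

Order (A₁(A₂A₃)): (A₂A₃): 18×42 by 42×53 → 18×53, cost 18·42·53 = 40068; (A₁(A₂A₃)): 7×18 by 18×53 → 7×53, cost 7·18·53 = 6678; cumulative 46746. Total 46746.
Order ((A₁A₂)A₃): (A₁A₂): 7×18 by 18×42 → 7×42, cost 7·18·42 = 5292; ((A₁A₂)A₃): 7×42 by 42×53 → 7×53, cost 7·42·53 = 15582; cumulative 20874. Total 20874.
Minimum: 20874.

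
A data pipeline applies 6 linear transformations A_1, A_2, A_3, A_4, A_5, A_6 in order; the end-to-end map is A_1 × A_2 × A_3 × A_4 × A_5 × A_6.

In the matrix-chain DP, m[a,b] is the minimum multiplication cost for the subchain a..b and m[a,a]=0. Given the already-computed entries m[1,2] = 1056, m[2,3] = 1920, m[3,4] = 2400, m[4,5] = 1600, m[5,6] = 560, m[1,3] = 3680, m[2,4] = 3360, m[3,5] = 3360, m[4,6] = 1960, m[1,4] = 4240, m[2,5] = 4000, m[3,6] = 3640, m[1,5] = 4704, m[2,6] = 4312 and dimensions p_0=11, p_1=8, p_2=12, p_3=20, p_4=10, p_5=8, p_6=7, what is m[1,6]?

4928

m[1,6] = min over k∈[1,5] of m[1,k]+m[k+1,6]+p_{0}·p_k·p_{6}.
k=1: 0 + 4312 + 11·8·7 = 4928; k=2: 1056 + 3640 + 11·12·7 = 5620; k=3: 3680 + 1960 + 11·20·7 = 7180; k=4: 4240 + 560 + 11·10·7 = 5570; k=5: 4704 + 0 + 11·8·7 = 5320.
Minimum: 4928 at k=1.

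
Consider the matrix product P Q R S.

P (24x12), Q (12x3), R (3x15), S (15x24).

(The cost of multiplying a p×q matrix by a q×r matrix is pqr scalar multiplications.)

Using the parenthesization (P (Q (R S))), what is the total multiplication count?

(R S): 3×15 by 15×24 → 3×24, cost 3·15·24 = 1080
(Q (R S)): 12×3 by 3×24 → 12×24, cost 12·3·24 = 864; cumulative 1944
(P (Q (R S))): 24×12 by 12×24 → 24×24, cost 24·12·24 = 6912; cumulative 8856
Total: 8856 scalar multiplications.

8856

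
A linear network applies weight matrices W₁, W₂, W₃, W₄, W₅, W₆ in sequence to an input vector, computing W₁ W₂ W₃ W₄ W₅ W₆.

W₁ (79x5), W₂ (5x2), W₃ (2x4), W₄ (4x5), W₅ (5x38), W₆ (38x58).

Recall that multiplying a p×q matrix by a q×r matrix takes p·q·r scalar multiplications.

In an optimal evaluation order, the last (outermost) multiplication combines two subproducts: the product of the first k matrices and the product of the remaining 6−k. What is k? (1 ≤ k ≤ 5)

2

Adjacent pairs: W₁W₂ = 79·5·2 = 790; W₂W₃ = 5·2·4 = 40; W₃W₄ = 2·4·5 = 40; W₄W₅ = 4·5·38 = 760; W₅W₆ = 5·38·58 = 11020.
Length 3: W₁..W₃: k=1: 0+40+79·5·4=1620; k=2: 790+0+79·2·4=1422 → min 1422 | W₂..W₄: k=2: 0+40+5·2·5=90; k=3: 40+0+5·4·5=140 → min 90 | W₃..W₅: k=3: 0+760+2·4·38=1064; k=4: 40+0+2·5·38=420 → min 420 | W₄..W₆: k=4: 0+11020+4·5·58=12180; k=5: 760+0+4·38·58=9576 → min 9576.
Length 4: W₁..W₄: k=1: 0+90+79·5·5=2065; k=2: 790+40+79·2·5=1620; k=3: 1422+0+79·4·5=3002 → min 1620 | W₂..W₅: k=2: 0+420+5·2·38=800; k=3: 40+760+5·4·38=1560; k=4: 90+0+5·5·38=1040 → min 800 | W₃..W₆: k=3: 0+9576+2·4·58=10040; k=4: 40+11020+2·5·58=11640; k=5: 420+0+2·38·58=4828 → min 4828.
Length 5: W₁..W₅: k=1: 0+800+79·5·38=15810; k=2: 790+420+79·2·38=7214; k=3: 1422+760+79·4·38=14190; k=4: 1620+0+79·5·38=16630 → min 7214 | W₂..W₆: k=2: 0+4828+5·2·58=5408; k=3: 40+9576+5·4·58=10776; k=4: 90+11020+5·5·58=12560; k=5: 800+0+5·38·58=11820 → min 5408.
Top-level splits: k=1: (W₁..W₁)·(W₂..W₆) → 0+5408+79·5·58 = 28318; k=2: (W₁..W₂)·(W₃..W₆) → 790+4828+79·2·58 = 14782; k=3: (W₁..W₃)·(W₄..W₆) → 1422+9576+79·4·58 = 29326; k=4: (W₁..W₄)·(W₅..W₆) → 1620+11020+79·5·58 = 35550; k=5: (W₁..W₅)·(W₆..W₆) → 7214+0+79·38·58 = 181330.
Best split is after W₂, i.e. k = 2.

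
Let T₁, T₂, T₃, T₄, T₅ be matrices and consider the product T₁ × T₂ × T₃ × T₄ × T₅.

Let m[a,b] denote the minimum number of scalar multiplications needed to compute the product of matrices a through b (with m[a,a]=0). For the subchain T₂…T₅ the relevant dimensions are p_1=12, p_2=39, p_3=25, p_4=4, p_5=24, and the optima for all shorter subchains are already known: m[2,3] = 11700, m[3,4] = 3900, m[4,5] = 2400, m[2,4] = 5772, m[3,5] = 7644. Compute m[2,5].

m[2,5] = min over k∈[2,4] of m[2,k]+m[k+1,5]+p_{1}·p_k·p_{5}.
k=2: 0 + 7644 + 12·39·24 = 18876; k=3: 11700 + 2400 + 12·25·24 = 21300; k=4: 5772 + 0 + 12·4·24 = 6924.
Minimum: 6924 at k=4.

6924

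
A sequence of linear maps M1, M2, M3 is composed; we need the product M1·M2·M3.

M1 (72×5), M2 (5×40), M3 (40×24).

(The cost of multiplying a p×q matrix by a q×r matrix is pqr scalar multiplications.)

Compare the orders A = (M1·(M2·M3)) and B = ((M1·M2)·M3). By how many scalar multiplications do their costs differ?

70080

Order A = (M1·(M2·M3)): (M2·M3): 5×40 by 40×24 → 5×24, cost 5·40·24 = 4800; (M1·(M2·M3)): 72×5 by 5×24 → 72×24, cost 72·5·24 = 8640; cumulative 13440. Total 13440.
Order B = ((M1·M2)·M3): (M1·M2): 72×5 by 5×40 → 72×40, cost 72·5·40 = 14400; ((M1·M2)·M3): 72×40 by 40×24 → 72×24, cost 72·40·24 = 69120; cumulative 83520. Total 83520.
Difference: |13440 − 83520| = 70080.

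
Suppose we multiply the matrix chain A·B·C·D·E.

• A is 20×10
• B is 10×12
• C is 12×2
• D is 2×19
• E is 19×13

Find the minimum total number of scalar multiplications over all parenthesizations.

Adjacent pairs: AB = 20·10·12 = 2400; BC = 10·12·2 = 240; CD = 12·2·19 = 456; DE = 2·19·13 = 494.
Length 3: A..C: k=1: 0+240+20·10·2=640; k=2: 2400+0+20·12·2=2880 → min 640 | B..D: k=2: 0+456+10·12·19=2736; k=3: 240+0+10·2·19=620 → min 620 | C..E: k=3: 0+494+12·2·13=806; k=4: 456+0+12·19·13=3420 → min 806.
Length 4: A..D: k=1: 0+620+20·10·19=4420; k=2: 2400+456+20·12·19=7416; k=3: 640+0+20·2·19=1400 → min 1400 | B..E: k=2: 0+806+10·12·13=2366; k=3: 240+494+10·2·13=994; k=4: 620+0+10·19·13=3090 → min 994.
Length 5: A..E: k=1: 0+994+20·10·13=3594; k=2: 2400+806+20·12·13=6326; k=3: 640+494+20·2·13=1654; k=4: 1400+0+20·19·13=6340 → min 1654.
Optimal order: ((A·(B·C))·(D·E)) with cost 1654.

1654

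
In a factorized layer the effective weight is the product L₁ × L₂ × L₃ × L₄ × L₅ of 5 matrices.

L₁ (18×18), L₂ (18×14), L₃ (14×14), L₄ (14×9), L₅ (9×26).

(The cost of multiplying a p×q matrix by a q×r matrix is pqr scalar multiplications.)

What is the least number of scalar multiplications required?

Adjacent pairs: L₁L₂ = 18·18·14 = 4536; L₂L₃ = 18·14·14 = 3528; L₃L₄ = 14·14·9 = 1764; L₄L₅ = 14·9·26 = 3276.
Length 3: L₁..L₃: k=1: 0+3528+18·18·14=8064; k=2: 4536+0+18·14·14=8064 → min 8064 | L₂..L₄: k=2: 0+1764+18·14·9=4032; k=3: 3528+0+18·14·9=5796 → min 4032 | L₃..L₅: k=3: 0+3276+14·14·26=8372; k=4: 1764+0+14·9·26=5040 → min 5040.
Length 4: L₁..L₄: k=1: 0+4032+18·18·9=6948; k=2: 4536+1764+18·14·9=8568; k=3: 8064+0+18·14·9=10332 → min 6948 | L₂..L₅: k=2: 0+5040+18·14·26=11592; k=3: 3528+3276+18·14·26=13356; k=4: 4032+0+18·9·26=8244 → min 8244.
Length 5: L₁..L₅: k=1: 0+8244+18·18·26=16668; k=2: 4536+5040+18·14·26=16128; k=3: 8064+3276+18·14·26=17892; k=4: 6948+0+18·9·26=11160 → min 11160.
Optimal order: ((L₁ × (L₂ × (L₃ × L₄))) × L₅) with cost 11160.

11160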